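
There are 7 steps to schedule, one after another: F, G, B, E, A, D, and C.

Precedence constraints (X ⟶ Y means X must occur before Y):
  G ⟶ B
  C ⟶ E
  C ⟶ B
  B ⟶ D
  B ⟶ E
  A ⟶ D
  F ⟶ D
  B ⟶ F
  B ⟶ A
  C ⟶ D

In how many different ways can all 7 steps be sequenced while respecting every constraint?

16

The steps with no prerequisites are G, C; any of them can be placed first.
Systematically extending each partial ordering one step at a time and counting, there are 16 complete orderings.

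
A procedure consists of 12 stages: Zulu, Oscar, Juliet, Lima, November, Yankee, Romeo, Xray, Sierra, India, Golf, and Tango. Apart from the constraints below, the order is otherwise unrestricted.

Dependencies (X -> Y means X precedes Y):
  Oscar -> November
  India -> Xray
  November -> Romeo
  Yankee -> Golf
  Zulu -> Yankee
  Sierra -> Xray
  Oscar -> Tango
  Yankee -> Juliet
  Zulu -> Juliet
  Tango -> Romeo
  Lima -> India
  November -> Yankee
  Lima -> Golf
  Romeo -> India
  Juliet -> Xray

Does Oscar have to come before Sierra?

No

No chain of constraints connects Oscar to Sierra in either direction.
There exist valid orderings with Sierra before Oscar, so Oscar is not required to come first.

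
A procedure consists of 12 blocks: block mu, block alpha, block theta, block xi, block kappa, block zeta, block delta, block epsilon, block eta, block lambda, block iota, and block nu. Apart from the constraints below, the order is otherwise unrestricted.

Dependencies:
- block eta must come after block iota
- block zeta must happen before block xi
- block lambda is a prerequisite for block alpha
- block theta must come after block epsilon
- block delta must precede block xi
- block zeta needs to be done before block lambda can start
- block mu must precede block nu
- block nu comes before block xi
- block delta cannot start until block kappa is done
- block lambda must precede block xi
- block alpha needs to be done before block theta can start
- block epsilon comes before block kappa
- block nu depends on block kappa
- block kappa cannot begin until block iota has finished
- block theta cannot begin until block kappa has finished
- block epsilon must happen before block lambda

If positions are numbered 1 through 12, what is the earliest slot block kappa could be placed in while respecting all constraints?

3

Every block that must precede block kappa has to come before it. Tracing all chains that end at block kappa, those blocks are: block epsilon, block iota — 2 in total.
With 2 mandatory predecessors, the earliest block kappa can sit is position 2+1 = 3, and placing just those 2 first achieves it.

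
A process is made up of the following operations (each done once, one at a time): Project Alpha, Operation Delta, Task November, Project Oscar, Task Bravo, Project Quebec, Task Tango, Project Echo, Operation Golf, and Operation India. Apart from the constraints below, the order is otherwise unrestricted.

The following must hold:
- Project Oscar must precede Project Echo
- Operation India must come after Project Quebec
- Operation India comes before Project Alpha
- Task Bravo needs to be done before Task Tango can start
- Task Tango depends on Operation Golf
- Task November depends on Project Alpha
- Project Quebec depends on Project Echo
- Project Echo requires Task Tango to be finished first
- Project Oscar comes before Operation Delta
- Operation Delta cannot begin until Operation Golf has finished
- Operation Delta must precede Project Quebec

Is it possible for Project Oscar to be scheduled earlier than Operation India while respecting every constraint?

Yes

Project Oscar is actually forced before Operation India by the constraints, so certainly some valid ordering has Project Oscar first.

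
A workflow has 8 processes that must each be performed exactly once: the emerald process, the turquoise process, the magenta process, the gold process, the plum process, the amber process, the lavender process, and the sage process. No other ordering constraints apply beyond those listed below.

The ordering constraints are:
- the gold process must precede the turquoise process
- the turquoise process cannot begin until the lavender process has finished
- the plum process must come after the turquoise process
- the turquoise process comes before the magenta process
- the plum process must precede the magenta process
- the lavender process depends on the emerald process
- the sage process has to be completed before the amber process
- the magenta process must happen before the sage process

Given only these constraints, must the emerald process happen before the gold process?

No chain of constraints connects the emerald process to the gold process in either direction.
A valid ordering placing the gold process before the emerald process exists, so the answer is no.

No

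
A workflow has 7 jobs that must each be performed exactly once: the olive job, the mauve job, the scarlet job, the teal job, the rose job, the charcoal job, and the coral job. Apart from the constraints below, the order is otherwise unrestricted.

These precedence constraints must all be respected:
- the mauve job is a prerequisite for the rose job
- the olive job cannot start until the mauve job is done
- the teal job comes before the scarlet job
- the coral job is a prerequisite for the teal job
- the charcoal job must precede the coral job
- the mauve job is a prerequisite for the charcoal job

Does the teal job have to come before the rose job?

No

No chain of constraints connects the teal job to the rose job in either direction.
There exist valid orderings with the rose job before the teal job, so the teal job is not required to come first.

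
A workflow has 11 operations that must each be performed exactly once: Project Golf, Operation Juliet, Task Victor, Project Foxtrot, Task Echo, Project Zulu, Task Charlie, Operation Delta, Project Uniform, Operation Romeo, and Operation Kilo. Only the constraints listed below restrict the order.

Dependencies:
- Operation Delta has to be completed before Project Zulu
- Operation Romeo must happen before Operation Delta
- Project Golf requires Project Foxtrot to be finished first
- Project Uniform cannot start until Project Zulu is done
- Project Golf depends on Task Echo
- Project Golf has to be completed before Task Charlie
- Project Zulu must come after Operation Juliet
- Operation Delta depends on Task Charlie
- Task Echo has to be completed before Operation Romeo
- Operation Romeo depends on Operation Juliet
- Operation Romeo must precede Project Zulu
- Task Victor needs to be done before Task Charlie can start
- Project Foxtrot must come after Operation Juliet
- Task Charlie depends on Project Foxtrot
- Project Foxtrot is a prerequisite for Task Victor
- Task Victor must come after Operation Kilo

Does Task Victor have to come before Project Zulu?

Chaining the stated constraints: Task Victor → Task Charlie → Operation Delta → Project Zulu.
So Task Victor must precede Project Zulu in any valid ordering.

Yes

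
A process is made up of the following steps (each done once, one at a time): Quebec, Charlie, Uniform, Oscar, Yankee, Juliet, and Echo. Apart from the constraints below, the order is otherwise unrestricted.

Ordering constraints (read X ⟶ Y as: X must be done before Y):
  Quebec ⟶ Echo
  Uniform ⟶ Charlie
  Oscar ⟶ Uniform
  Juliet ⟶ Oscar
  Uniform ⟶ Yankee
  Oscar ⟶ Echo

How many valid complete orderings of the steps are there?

2 steps have no prerequisites (Quebec, Juliet), so any of them could come first.
Counting all ways to extend the partial order to a total order gives 36.

36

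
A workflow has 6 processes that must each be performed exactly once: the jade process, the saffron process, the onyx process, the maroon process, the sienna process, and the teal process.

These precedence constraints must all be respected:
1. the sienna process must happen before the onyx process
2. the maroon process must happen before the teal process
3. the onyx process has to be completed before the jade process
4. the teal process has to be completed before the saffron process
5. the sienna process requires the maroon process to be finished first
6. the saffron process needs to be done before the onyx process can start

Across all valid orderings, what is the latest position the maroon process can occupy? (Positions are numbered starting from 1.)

1

The processes that are forced after the maroon process, directly or by a chain of constraints, are the jade process, the saffron process, the onyx process, the sienna process, the teal process. That's 5 processes.
So at least 5 processes follow the maroon process, putting the maroon process no later than position 1. That position is achievable by scheduling everything else first.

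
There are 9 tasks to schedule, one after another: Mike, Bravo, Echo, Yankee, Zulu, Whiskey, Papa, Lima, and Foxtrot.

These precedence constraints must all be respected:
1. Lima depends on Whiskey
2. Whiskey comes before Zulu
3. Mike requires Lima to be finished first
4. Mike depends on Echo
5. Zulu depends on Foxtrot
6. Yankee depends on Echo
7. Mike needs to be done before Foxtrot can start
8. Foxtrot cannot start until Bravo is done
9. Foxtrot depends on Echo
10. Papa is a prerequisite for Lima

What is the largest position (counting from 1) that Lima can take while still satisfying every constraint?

6

The tasks that are forced after Lima, directly or by a chain of constraints, are Mike, Zulu, Foxtrot. That's 3 tasks.
So at least 3 tasks follow Lima, putting Lima no later than position 6. That position is achievable by scheduling everything else first.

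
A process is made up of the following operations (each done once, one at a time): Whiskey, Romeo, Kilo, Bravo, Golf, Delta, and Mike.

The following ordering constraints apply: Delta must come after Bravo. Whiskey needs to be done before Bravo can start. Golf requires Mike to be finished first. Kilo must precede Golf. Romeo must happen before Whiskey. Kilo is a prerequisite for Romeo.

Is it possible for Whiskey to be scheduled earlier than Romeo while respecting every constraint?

No

Following Romeo → Whiskey, Romeo must precede Whiskey in every valid ordering.
Hence Whiskey can never be scheduled before Romeo.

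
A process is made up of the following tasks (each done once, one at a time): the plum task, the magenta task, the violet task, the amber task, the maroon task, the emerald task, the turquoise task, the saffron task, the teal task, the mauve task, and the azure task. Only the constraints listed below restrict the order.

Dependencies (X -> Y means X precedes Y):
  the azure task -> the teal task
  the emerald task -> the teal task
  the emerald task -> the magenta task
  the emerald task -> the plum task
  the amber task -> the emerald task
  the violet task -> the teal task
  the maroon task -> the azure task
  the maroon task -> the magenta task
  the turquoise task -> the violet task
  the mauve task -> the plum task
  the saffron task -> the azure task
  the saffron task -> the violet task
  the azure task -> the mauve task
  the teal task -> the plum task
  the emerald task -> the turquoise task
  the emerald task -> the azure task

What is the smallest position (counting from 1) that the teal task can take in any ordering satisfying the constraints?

Every task that must precede the teal task has to come before it. Tracing all chains that end at the teal task, those tasks are: the violet task, the amber task, the maroon task, the emerald task, the turquoise task, the saffron task, the azure task — 7 in total.
With 7 mandatory predecessors, the earliest the teal task can sit is position 7+1 = 8, and placing just those 7 first achieves it.

8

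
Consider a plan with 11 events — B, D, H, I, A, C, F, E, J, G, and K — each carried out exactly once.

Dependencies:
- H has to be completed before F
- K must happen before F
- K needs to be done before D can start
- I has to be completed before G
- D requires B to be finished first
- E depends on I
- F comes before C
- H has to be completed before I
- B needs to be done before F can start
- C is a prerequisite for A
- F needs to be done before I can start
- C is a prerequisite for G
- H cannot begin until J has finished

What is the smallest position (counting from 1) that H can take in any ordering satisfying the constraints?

The only event forced before H (directly or transitively) is J.
So at minimum 1 event comes before H, putting H no earlier than position 2. That position is achievable by scheduling exactly that predecessor first.

2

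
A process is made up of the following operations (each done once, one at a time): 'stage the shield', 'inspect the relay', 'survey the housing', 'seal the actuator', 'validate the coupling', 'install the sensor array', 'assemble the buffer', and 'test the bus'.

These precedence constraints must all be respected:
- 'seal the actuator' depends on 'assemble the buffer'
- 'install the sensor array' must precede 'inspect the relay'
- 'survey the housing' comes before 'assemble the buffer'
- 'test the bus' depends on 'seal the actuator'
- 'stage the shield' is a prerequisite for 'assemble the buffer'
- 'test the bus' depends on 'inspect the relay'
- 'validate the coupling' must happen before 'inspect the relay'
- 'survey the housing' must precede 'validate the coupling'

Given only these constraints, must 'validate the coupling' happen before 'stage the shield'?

No

Nothing in the constraints links 'validate the coupling' and 'stage the shield'; they are unordered relative to each other.
So 'validate the coupling' can come before 'stage the shield' or after — it is not forced.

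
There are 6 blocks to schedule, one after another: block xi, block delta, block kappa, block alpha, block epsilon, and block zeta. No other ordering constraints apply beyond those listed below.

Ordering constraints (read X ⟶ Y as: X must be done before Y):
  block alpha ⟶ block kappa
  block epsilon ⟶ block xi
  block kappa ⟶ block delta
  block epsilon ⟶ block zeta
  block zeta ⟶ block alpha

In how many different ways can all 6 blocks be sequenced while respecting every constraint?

Block epsilon is the only block with nothing required before it, so every ordering starts there.
Systematically extending each partial ordering one block at a time and counting, there are 5 complete orderings.

5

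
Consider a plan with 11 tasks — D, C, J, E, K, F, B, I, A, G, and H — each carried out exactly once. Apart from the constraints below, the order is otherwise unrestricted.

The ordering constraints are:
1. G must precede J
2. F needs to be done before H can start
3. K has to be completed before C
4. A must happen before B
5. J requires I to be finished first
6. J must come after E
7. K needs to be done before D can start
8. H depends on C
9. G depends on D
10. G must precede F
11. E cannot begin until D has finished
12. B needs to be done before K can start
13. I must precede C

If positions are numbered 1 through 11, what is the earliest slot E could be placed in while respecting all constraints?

The tasks that are forced before E, directly or transitively, are D, K, B, A. That's 4 tasks.
So at minimum 4 tasks come before E, putting E no earlier than position 5. That position is achievable by scheduling exactly those predecessors first.

5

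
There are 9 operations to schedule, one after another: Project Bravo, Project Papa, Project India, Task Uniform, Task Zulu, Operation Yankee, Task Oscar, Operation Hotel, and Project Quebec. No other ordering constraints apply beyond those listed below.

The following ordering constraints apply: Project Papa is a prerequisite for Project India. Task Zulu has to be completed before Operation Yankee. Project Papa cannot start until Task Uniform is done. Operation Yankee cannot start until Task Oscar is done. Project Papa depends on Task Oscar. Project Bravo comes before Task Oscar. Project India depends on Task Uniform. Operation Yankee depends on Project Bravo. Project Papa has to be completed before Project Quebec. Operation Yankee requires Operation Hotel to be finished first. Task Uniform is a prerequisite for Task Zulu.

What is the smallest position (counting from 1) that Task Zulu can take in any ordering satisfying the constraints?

Working backwards through the constraints from Task Zulu, its only required predecessor is Task Uniform.
With 1 mandatory predecessor, the earliest Task Zulu can sit is position 1+1 = 2, and placing just that one first achieves it.

2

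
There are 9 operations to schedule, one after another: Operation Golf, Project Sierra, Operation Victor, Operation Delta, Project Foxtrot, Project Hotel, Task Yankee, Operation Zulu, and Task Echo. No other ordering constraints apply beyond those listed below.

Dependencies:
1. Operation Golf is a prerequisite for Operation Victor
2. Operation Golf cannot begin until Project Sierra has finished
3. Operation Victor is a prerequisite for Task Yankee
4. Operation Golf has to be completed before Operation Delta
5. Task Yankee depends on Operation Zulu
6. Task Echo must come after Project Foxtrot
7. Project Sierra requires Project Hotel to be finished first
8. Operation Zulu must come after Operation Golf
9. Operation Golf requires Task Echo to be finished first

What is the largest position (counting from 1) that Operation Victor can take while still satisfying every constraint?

Following the constraints forward from Operation Victor, its only required successor is Task Yankee.
With 1 mandatory successor out of 9 operations total, the latest slot for Operation Victor is 9−1 = 8, and it's reachable by doing all non-successors before Operation Victor.

8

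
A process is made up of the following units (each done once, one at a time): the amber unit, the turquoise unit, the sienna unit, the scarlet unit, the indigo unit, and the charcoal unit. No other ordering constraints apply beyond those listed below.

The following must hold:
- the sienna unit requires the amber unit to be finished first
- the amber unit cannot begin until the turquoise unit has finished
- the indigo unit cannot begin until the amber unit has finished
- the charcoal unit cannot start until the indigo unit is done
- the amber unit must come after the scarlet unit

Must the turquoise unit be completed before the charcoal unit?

There is a constraint chain the turquoise unit → the amber unit → the indigo unit → the charcoal unit.
So the turquoise unit must precede the charcoal unit in any valid ordering.

Yes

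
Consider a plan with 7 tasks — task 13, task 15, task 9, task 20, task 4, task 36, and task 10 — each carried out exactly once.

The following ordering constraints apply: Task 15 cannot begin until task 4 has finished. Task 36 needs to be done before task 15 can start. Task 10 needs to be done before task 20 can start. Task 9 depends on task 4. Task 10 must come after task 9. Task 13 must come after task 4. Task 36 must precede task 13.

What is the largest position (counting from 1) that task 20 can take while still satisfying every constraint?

7

No constraint forces any task after task 20, so it can be placed last, in position 7.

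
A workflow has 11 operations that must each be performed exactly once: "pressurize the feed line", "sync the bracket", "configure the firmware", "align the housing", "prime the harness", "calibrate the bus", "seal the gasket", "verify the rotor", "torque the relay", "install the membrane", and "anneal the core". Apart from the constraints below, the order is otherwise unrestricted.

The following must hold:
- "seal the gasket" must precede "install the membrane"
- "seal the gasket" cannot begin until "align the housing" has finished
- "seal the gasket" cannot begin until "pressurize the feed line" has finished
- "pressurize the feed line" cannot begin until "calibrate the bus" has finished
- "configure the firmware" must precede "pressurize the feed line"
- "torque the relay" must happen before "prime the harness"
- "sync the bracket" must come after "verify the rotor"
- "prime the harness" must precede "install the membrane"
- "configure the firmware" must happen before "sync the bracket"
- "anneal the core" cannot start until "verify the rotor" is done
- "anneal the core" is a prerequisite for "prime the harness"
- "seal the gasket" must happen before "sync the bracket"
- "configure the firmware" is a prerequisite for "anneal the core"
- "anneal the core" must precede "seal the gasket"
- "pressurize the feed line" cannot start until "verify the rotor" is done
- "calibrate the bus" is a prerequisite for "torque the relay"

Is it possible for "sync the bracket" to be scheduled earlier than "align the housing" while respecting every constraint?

The constraints give a chain "align the housing" → "seal the gasket" → "sync the bracket", which forces "align the housing" before "sync the bracket".
Hence "sync the bracket" can never be scheduled before "align the housing".

No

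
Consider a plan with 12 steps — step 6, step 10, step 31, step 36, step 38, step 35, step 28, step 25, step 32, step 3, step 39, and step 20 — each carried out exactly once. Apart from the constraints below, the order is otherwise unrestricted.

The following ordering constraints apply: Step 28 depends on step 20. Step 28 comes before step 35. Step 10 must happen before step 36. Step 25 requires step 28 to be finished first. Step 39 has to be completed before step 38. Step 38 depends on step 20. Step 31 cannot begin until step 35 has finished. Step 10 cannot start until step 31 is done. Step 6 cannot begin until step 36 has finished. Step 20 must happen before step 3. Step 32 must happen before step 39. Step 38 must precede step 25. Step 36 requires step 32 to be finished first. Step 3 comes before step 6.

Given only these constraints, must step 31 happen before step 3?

No

Step 31 and step 3 are not related by any chain of constraints.
So step 31 can come before step 3 or after — it is not forced.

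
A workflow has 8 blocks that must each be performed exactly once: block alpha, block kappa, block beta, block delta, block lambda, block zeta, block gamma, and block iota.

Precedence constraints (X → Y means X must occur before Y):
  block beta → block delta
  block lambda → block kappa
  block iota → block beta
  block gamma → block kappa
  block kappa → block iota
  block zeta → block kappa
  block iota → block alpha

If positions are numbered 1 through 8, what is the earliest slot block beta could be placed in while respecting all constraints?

6

Working backwards through the constraints from block beta, its full set of required predecessors is block kappa, block lambda, block zeta, block gamma, block iota — 5 of them.
So at minimum 5 blocks come before block beta, putting block beta no earlier than position 6. That position is achievable by scheduling exactly those predecessors first.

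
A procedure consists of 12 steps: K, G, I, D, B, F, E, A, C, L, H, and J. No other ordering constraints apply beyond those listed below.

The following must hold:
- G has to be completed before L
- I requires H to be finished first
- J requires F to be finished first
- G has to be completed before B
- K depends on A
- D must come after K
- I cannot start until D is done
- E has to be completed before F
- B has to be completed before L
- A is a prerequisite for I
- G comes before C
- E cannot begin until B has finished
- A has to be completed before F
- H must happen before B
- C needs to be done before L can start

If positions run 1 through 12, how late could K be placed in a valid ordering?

10

Every step that must follow K has to come after it. Tracing all chains starting from K, those steps are: I, D — 2 in total.
With 2 mandatory successors out of 12 steps total, the latest slot for K is 12−2 = 10, and it's reachable by doing all non-successors before K.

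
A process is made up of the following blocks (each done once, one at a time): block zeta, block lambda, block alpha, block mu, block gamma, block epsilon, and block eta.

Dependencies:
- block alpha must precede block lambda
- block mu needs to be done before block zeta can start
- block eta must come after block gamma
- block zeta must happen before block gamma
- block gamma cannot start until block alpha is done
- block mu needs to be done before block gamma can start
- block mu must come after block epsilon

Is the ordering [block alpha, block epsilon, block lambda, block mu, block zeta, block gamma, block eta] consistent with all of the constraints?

Going through the constraints one by one, each required predecessor appears earlier in the sequence than its dependent — e.g. block alpha (position 1) is before block gamma (position 6), as required.

Yes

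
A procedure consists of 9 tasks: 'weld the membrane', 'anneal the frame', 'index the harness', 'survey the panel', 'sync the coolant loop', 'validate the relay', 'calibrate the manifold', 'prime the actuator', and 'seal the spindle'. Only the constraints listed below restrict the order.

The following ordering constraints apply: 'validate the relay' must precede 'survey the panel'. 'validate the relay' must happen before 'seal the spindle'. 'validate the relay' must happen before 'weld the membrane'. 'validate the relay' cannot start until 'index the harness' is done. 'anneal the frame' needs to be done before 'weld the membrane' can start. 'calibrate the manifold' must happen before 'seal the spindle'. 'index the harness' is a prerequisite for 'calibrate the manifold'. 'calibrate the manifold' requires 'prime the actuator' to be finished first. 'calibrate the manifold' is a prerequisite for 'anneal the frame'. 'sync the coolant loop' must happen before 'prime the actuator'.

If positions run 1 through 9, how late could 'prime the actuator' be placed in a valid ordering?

5

The tasks that are forced after 'prime the actuator', directly or by a chain of constraints, are 'weld the membrane', 'anneal the frame', 'calibrate the manifold', 'seal the spindle'. That's 4 tasks.
So at least 4 tasks follow 'prime the actuator', putting 'prime the actuator' no later than position 5. That position is achievable by scheduling everything else first.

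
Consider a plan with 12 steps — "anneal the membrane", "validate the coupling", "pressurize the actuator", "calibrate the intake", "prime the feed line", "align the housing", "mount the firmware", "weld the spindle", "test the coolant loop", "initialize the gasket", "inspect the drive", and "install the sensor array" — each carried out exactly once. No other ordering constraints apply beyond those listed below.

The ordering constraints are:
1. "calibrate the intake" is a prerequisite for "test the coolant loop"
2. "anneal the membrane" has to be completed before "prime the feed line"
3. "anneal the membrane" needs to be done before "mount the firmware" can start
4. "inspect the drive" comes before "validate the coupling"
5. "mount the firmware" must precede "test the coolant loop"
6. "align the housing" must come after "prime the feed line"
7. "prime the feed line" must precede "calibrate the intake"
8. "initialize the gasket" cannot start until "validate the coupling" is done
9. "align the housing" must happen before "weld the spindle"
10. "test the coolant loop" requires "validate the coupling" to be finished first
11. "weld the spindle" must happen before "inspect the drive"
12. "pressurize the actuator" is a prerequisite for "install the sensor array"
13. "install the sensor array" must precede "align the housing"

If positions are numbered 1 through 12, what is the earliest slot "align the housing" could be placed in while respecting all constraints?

5

Every step that must precede "align the housing" has to come before it. Tracing all chains that end at "align the housing", those steps are: "anneal the membrane", "pressurize the actuator", "prime the feed line", "install the sensor array" — 4 in total.
So at minimum 4 steps come before "align the housing", putting "align the housing" no earlier than position 5. That position is achievable by scheduling exactly those predecessors first.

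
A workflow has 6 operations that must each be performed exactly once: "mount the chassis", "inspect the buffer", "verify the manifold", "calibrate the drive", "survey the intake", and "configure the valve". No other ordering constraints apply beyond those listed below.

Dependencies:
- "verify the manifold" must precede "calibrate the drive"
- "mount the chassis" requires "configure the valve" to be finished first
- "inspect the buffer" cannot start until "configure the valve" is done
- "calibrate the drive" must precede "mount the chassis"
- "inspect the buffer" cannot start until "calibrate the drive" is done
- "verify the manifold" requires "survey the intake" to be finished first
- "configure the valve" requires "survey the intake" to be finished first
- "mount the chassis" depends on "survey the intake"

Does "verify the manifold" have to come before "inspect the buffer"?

Yes

Chaining the stated constraints: "verify the manifold" → "calibrate the drive" → "inspect the buffer".
So "verify the manifold" must precede "inspect the buffer" in any valid ordering.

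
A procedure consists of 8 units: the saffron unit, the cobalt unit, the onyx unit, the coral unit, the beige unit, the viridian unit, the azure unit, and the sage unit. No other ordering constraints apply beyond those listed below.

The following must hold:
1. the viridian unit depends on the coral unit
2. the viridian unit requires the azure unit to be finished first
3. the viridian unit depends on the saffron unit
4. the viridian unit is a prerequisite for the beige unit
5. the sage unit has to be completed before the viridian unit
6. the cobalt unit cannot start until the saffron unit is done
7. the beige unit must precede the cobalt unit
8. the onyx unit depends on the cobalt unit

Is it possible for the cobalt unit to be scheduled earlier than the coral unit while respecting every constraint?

No

The constraints give a chain the coral unit → the viridian unit → the beige unit → the cobalt unit, which forces the coral unit before the cobalt unit.
So no valid ordering can have the cobalt unit before the coral unit.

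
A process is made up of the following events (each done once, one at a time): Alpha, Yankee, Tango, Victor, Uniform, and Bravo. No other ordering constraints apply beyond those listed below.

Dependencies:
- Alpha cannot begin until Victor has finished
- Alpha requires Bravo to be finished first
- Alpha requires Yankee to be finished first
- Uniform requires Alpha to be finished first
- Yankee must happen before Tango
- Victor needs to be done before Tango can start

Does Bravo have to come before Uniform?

Yes

Chaining the stated constraints: Bravo → Alpha → Uniform.
That forces Bravo before Uniform in every valid schedule.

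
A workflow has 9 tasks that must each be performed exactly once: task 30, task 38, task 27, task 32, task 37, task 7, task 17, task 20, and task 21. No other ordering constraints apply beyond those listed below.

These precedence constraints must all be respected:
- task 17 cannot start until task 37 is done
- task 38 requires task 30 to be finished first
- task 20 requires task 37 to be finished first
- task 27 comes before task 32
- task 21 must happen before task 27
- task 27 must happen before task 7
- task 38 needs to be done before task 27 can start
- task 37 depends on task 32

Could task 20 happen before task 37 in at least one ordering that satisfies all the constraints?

There is a dependency chain task 37 → task 20, so task 20 always comes after task 37.
So no valid ordering can have task 20 before task 37.

No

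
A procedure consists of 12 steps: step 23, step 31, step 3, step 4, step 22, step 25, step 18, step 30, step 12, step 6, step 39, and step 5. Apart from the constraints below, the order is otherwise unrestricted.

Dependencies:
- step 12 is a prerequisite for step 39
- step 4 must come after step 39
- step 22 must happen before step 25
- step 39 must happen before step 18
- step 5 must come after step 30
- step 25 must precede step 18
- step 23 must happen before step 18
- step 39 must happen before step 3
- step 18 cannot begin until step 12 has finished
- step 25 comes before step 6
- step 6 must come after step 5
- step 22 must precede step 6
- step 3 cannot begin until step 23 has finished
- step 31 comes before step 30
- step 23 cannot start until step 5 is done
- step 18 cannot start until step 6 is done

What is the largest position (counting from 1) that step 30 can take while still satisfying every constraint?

7

Every step that must follow step 30 has to come after it. Tracing all chains starting from step 30, those steps are: step 23, step 3, step 18, step 6, step 5 — 5 in total.
With 5 mandatory successors out of 12 steps total, the latest slot for step 30 is 12−5 = 7, and it's reachable by doing all non-successors before step 30.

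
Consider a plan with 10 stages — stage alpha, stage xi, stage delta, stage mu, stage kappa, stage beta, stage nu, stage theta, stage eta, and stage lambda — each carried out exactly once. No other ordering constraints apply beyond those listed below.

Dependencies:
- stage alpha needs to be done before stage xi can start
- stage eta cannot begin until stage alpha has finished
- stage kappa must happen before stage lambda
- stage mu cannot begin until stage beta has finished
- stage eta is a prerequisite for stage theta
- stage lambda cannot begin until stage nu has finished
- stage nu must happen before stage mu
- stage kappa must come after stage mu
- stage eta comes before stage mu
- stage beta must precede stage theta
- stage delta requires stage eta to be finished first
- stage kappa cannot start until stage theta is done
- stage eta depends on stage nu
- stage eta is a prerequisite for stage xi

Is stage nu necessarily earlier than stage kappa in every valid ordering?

There is a constraint chain stage nu → stage mu → stage kappa.
That forces stage nu before stage kappa in every valid schedule.

Yes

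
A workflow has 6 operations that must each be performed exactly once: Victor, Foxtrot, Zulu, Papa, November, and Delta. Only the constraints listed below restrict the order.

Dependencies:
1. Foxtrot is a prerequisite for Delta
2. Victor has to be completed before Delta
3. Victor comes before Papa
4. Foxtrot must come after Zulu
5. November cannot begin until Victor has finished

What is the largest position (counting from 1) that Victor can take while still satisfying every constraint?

The operations that are forced after Victor, directly or by a chain of constraints, are Papa, November, Delta. That's 3 operations.
With 3 mandatory successors out of 6 operations total, the latest slot for Victor is 6−3 = 3, and it's reachable by doing all non-successors before Victor.

3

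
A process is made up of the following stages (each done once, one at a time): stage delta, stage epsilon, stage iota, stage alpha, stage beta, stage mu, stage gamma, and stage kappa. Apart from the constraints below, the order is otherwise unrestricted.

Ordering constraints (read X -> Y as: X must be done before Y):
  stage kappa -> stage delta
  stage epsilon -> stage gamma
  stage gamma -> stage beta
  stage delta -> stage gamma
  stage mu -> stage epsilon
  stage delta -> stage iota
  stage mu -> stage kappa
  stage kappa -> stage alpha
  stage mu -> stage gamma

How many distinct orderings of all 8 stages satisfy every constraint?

Only stage mu has no prerequisites, so it must go first.
Counting all ways to extend the partial order to a total order gives 57.

57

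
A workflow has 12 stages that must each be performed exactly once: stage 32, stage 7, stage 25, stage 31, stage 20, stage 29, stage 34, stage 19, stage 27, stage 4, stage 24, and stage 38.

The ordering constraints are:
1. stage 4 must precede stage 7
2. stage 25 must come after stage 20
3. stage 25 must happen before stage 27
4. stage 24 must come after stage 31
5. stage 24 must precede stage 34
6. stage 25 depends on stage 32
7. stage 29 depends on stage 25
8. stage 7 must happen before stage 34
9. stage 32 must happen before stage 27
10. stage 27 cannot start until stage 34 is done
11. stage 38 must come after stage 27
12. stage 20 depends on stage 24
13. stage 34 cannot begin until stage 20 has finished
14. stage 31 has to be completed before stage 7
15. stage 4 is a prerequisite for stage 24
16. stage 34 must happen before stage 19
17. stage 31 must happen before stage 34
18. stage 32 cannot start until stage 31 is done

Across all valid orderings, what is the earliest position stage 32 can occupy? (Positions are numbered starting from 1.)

2

Working backwards through the constraints from stage 32, its only required predecessor is stage 31.
So at minimum 1 stage comes before stage 32, putting stage 32 no earlier than position 2. That position is achievable by scheduling exactly that predecessor first.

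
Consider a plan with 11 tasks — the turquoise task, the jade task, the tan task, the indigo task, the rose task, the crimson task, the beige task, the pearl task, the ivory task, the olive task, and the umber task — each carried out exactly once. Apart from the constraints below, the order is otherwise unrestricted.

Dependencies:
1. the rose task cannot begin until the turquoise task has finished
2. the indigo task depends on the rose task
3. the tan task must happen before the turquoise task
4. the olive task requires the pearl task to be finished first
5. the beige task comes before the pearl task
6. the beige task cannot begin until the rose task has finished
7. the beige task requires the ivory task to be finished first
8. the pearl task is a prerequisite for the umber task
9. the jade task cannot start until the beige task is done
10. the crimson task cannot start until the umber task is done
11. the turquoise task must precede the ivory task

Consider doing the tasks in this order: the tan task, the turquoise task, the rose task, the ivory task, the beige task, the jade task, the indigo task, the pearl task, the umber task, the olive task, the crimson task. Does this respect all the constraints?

Yes

Checking each listed constraint against this order: for instance, the rose task is in position 3 and the indigo task in position 7, so that constraint holds — and the remaining constraints check out the same way.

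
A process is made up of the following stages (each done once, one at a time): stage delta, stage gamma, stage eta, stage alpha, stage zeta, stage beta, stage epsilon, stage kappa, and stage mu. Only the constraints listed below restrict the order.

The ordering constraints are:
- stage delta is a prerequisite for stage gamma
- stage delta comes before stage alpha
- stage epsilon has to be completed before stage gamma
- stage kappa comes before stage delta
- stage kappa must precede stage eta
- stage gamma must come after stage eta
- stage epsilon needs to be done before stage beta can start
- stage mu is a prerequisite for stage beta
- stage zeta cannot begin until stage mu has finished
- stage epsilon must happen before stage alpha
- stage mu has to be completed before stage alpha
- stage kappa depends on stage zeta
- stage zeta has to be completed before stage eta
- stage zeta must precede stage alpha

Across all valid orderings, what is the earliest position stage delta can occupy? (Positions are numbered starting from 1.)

Working backwards through the constraints from stage delta, its full set of required predecessors is stage zeta, stage kappa, stage mu — 3 of them.
So at minimum 3 stages come before stage delta, putting stage delta no earlier than position 4. That position is achievable by scheduling exactly those predecessors first.

4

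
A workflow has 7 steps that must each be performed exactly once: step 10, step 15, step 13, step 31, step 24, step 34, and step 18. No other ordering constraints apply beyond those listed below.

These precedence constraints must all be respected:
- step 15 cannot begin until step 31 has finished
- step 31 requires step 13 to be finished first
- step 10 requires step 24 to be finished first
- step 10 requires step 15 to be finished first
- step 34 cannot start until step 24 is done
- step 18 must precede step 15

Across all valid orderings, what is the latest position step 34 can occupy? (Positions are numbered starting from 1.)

7

Step 34 has no required successors, so nothing stops it from going last (position 7).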